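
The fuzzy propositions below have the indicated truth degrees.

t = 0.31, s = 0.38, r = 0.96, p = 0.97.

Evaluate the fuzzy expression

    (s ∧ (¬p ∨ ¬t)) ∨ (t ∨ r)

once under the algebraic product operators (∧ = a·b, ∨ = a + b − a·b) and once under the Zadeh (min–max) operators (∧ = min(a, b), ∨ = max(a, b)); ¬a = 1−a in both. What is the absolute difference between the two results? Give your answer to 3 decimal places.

0.020

Under algebraic product:
  ¬p = 1 − 0.9700 = 0.0300
  ¬t = 1 − 0.3100 = 0.6900
  ¬p ∨ ¬t = a + b − a·b on (0.0300, 0.6900) = 0.6993
  s ∧ (¬p ∨ ¬t) = a·b on (0.3800, 0.6993) = 0.2657
  t ∨ r = a + b − a·b on (0.3100, 0.9600) = 0.9724
  (s ∧ (¬p ∨ ¬t)) ∨ (t ∨ r) = a + b − a·b on (0.2657, 0.9724) = 0.9797
  → value = 0.9797
Under Zadeh (min–max):
  ¬p = 1 − 0.97 = 0.03
  ¬t = 1 − 0.31 = 0.69
  ¬p ∨ ¬t = max(a, b) on (0.03, 0.69) = 0.69
  s ∧ (¬p ∨ ¬t) = min(a, b) on (0.38, 0.69) = 0.38
  t ∨ r = max(a, b) on (0.31, 0.96) = 0.96
  (s ∧ (¬p ∨ ¬t)) ∨ (t ∨ r) = max(a, b) on (0.38, 0.96) = 0.96
  → value = 0.9600
|0.9797 − 0.9600| = 0.020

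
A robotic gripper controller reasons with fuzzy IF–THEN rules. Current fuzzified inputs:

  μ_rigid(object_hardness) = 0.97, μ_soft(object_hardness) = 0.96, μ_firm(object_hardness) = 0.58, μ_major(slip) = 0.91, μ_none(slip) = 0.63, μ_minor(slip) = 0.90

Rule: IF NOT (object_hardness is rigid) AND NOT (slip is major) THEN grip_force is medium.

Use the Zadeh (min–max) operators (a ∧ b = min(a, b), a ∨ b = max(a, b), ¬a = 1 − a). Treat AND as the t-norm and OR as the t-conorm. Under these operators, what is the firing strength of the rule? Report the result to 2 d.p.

firing strength: ¬rigid=1−0.97=0.03, ¬major=1−0.91=0.09; AND[min(a, b)] → w = 0.03

0.03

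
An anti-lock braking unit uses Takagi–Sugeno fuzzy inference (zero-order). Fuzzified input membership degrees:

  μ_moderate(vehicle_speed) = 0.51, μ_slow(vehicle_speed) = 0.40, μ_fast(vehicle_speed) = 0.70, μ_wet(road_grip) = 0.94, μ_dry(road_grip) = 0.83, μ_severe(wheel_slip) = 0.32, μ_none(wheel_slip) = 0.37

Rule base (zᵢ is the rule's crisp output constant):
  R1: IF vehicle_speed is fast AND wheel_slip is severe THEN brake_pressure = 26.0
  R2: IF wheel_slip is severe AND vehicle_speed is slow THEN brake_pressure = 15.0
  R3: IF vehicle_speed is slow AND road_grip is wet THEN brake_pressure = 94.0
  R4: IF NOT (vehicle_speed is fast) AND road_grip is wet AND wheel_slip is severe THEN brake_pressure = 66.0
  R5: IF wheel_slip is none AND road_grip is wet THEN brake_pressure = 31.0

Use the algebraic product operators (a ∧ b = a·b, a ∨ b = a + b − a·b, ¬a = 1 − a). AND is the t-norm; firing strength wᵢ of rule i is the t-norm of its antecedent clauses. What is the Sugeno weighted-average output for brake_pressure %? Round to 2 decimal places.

R1 (z=26.0): fast=0.70, severe=0.32; AND[a·b] → w = 0.2240
R2 (z=15.0): severe=0.32, slow=0.40; AND[a·b] → w = 0.1280
R3 (z=94.0): slow=0.40, wet=0.94; AND[a·b] → w = 0.3760
R4 (z=66.0): ¬fast=1−0.70=0.30, wet=0.94, severe=0.32; AND[a·b] → w = 0.0902
R5 (z=31.0): none=0.37, wet=0.94; AND[a·b] → w = 0.3478
Weighted average = (0.2240·26.0 + 0.1280·15.0 + 0.3760·94.0 + 0.0902·66.0 + 0.3478·31.0) / (0.2240 + 0.1280 + 0.3760 + 0.0902 + 0.3478)
  = 59.8256 / 1.1660 = 51.31

51.31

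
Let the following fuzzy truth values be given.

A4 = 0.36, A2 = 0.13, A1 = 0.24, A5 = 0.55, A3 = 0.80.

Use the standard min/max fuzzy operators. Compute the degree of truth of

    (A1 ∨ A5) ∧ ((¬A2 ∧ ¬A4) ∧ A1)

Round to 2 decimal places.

0.24

A1 ∨ A5 = max(a, b) on (0.24, 0.55) = 0.55
¬A2 = 1 − 0.13 = 0.87
¬A4 = 1 − 0.36 = 0.64
¬A2 ∧ ¬A4 = min(a, b) on (0.87, 0.64) = 0.64
(¬A2 ∧ ¬A4) ∧ A1 = min(a, b) on (0.64, 0.24) = 0.24
(A1 ∨ A5) ∧ ((¬A2 ∧ ¬A4) ∧ A1) = min(a, b) on (0.55, 0.24) = 0.24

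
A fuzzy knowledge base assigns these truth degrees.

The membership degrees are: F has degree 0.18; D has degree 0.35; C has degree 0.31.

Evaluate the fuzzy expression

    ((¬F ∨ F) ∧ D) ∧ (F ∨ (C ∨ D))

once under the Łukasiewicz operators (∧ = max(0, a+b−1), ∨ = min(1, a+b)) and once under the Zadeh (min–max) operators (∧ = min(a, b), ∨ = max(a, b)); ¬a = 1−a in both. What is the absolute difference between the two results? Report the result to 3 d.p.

0.160

Under Łukasiewicz:
  ¬F = 1 − 0.18 = 0.82
  ¬F ∨ F = min(1, a+b) on (0.82, 0.18) = 1.00
  (¬F ∨ F) ∧ D = max(0, a+b−1) on (1.00, 0.35) = 0.35
  C ∨ D = min(1, a+b) on (0.31, 0.35) = 0.66
  F ∨ (C ∨ D) = min(1, a+b) on (0.18, 0.66) = 0.84
  ((¬F ∨ F) ∧ D) ∧ (F ∨ (C ∨ D)) = max(0, a+b−1) on (0.35, 0.84) = 0.19
  → value = 0.1900
Under Zadeh (min–max):
  ¬F = 1 − 0.18 = 0.82
  ¬F ∨ F = max(a, b) on (0.82, 0.18) = 0.82
  (¬F ∨ F) ∧ D = min(a, b) on (0.82, 0.35) = 0.35
  C ∨ D = max(a, b) on (0.31, 0.35) = 0.35
  F ∨ (C ∨ D) = max(a, b) on (0.18, 0.35) = 0.35
  ((¬F ∨ F) ∧ D) ∧ (F ∨ (C ∨ D)) = min(a, b) on (0.35, 0.35) = 0.35
  → value = 0.3500
|0.1900 − 0.3500| = 0.160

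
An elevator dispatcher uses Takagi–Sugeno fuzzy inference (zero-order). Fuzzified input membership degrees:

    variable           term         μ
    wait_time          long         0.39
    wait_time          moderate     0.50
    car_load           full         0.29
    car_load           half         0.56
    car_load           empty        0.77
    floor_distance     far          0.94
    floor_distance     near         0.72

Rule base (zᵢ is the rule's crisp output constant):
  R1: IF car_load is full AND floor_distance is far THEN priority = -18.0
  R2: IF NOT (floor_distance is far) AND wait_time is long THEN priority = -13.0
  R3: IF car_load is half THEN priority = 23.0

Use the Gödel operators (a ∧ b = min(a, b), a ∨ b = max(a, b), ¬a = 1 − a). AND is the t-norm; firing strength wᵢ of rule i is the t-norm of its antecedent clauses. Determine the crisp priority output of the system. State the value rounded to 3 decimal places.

7.560

R1 (z=-18.0): full=0.29, far=0.94; AND[min(a, b)] → w = 0.29
R2 (z=-13.0): ¬far=1−0.94=0.06, long=0.39; AND[min(a, b)] → w = 0.06
R3 (z=23.0): half=0.56 → w = 0.56
Weighted average = (0.29·-18.0 + 0.06·-13.0 + 0.56·23.0) / (0.29 + 0.06 + 0.56)
  = 6.8800 / 0.9100 = 7.560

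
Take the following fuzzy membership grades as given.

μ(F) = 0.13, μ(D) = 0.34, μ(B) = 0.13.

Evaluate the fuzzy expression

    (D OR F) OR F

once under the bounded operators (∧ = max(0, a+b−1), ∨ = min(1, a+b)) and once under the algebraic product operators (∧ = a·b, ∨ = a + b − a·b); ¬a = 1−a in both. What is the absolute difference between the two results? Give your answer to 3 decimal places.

Under bounded:
  D OR F = min(1, a+b) on (0.34, 0.13) = 0.47
  (D OR F) OR F = min(1, a+b) on (0.47, 0.13) = 0.60
  → value = 0.6000
Under algebraic product:
  D OR F = a + b − a·b on (0.3400, 0.1300) = 0.4258
  (D OR F) OR F = a + b − a·b on (0.4258, 0.1300) = 0.5004
  → value = 0.5004
|0.6000 − 0.5004| = 0.100

0.100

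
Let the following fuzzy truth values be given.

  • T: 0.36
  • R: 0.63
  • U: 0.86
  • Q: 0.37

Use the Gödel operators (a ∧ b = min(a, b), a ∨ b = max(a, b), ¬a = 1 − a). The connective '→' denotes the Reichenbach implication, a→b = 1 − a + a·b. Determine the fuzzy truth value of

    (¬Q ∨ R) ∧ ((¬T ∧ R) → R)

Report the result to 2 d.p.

0.63

¬Q = 1 − 0.37 = 0.63
¬Q ∨ R = max(a, b) on (0.63, 0.63) = 0.63
¬T = 1 − 0.36 = 0.64
¬T ∧ R = min(a, b) on (0.64, 0.63) = 0.63
(¬T ∧ R) → R  [Reichenbach: 1 − a + a·b] with a=0.63, b=0.63 → 0.77
(¬Q ∨ R) ∧ ((¬T ∧ R) → R) = min(a, b) on (0.63, 0.77) = 0.63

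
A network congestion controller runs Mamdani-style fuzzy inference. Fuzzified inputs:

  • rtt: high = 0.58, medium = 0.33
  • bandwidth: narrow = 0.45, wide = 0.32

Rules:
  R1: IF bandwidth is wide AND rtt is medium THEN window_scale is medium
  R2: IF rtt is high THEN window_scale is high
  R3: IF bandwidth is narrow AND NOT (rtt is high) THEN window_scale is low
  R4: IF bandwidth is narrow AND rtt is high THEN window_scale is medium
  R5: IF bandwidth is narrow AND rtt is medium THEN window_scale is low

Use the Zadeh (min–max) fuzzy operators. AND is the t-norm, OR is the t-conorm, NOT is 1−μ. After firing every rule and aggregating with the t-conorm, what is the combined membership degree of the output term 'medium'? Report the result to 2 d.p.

0.45

R1: wide=0.32, medium=0.33; AND[min(a, b)] → w = 0.32
R2: high=0.58 → w = 0.58
R3: narrow=0.45, ¬high=1−0.58=0.42; AND[min(a, b)] → w = 0.42
R4: narrow=0.45, high=0.58; AND[min(a, b)] → w = 0.45
R5: narrow=0.45, medium=0.33; AND[min(a, b)] → w = 0.33
Rules with consequent 'medium': {R1, R4} → strengths 0.32, 0.45
Aggregate via t-conorm [max(a, b)]: 0.45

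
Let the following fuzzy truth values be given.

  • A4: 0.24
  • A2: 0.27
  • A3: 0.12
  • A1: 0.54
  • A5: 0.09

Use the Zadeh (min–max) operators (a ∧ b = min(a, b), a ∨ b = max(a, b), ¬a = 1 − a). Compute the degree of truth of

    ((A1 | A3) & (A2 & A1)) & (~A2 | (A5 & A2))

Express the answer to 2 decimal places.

0.27

A1 | A3 = max(a, b) on (0.54, 0.12) = 0.54
A2 & A1 = min(a, b) on (0.27, 0.54) = 0.27
(A1 | A3) & (A2 & A1) = min(a, b) on (0.54, 0.27) = 0.27
~A2 = 1 − 0.27 = 0.73
A5 & A2 = min(a, b) on (0.09, 0.27) = 0.09
~A2 | (A5 & A2) = max(a, b) on (0.73, 0.09) = 0.73
((A1 | A3) & (A2 & A1)) & (~A2 | (A5 & A2)) = min(a, b) on (0.27, 0.73) = 0.27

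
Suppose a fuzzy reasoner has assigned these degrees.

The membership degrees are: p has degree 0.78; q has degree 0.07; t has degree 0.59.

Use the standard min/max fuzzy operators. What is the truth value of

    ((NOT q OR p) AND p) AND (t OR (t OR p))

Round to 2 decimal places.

NOT q = 1 − 0.07 = 0.93
NOT q OR p = max(a, b) on (0.93, 0.78) = 0.93
(NOT q OR p) AND p = min(a, b) on (0.93, 0.78) = 0.78
t OR p = max(a, b) on (0.59, 0.78) = 0.78
t OR (t OR p) = max(a, b) on (0.59, 0.78) = 0.78
((NOT q OR p) AND p) AND (t OR (t OR p)) = min(a, b) on (0.78, 0.78) = 0.78

0.78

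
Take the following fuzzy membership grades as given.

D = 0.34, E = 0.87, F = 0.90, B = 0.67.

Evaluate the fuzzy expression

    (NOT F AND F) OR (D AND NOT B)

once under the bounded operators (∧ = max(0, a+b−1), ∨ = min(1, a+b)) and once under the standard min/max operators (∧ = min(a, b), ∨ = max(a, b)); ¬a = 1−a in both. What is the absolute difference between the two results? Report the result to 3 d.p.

Under bounded:
  NOT F = 1 − 0.90 = 0.10
  NOT F AND F = max(0, a+b−1) on (0.10, 0.90) = 0.00
  NOT B = 1 − 0.67 = 0.33
  D AND NOT B = max(0, a+b−1) on (0.34, 0.33) = 0.00
  (NOT F AND F) OR (D AND NOT B) = min(1, a+b) on (0.00, 0.00) = 0.00
  → value = 0.0000
Under standard min/max:
  NOT F = 1 − 0.90 = 0.10
  NOT F AND F = min(a, b) on (0.10, 0.90) = 0.10
  NOT B = 1 − 0.67 = 0.33
  D AND NOT B = min(a, b) on (0.34, 0.33) = 0.33
  (NOT F AND F) OR (D AND NOT B) = max(a, b) on (0.10, 0.33) = 0.33
  → value = 0.3300
|0.0000 − 0.3300| = 0.330

0.330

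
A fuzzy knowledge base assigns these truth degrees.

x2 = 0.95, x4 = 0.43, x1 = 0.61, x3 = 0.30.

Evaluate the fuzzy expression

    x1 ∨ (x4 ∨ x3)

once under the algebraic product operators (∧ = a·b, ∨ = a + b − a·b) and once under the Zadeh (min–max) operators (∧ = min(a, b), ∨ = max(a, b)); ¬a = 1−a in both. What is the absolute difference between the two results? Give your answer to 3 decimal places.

Under algebraic product:
  x4 ∨ x3 = a + b − a·b on (0.4300, 0.3000) = 0.6010
  x1 ∨ (x4 ∨ x3) = a + b − a·b on (0.6100, 0.6010) = 0.8444
  → value = 0.8444
Under Zadeh (min–max):
  x4 ∨ x3 = max(a, b) on (0.43, 0.30) = 0.43
  x1 ∨ (x4 ∨ x3) = max(a, b) on (0.61, 0.43) = 0.61
  → value = 0.6100
|0.8444 − 0.6100| = 0.234

0.234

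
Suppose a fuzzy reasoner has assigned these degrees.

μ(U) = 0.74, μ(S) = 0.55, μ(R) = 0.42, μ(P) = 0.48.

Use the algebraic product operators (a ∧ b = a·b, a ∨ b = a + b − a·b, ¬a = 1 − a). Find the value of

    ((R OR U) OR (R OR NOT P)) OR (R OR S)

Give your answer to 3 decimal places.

0.989

R OR U = a + b − a·b on (0.4200, 0.7400) = 0.8492
NOT P = 1 − 0.4800 = 0.5200
R OR NOT P = a + b − a·b on (0.4200, 0.5200) = 0.7216
(R OR U) OR (R OR NOT P) = a + b − a·b on (0.8492, 0.7216) = 0.9580
R OR S = a + b − a·b on (0.4200, 0.5500) = 0.7390
((R OR U) OR (R OR NOT P)) OR (R OR S) = a + b − a·b on (0.9580, 0.7390) = 0.9890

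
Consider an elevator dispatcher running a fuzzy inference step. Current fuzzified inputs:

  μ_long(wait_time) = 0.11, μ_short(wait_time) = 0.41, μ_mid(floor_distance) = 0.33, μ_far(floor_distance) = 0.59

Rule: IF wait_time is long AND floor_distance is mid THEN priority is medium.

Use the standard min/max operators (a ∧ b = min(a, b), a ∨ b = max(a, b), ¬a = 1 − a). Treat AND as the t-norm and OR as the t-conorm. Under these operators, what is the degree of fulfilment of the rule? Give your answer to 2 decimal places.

0.11

firing strength: long=0.11, mid=0.33; AND[min(a, b)] → w = 0.11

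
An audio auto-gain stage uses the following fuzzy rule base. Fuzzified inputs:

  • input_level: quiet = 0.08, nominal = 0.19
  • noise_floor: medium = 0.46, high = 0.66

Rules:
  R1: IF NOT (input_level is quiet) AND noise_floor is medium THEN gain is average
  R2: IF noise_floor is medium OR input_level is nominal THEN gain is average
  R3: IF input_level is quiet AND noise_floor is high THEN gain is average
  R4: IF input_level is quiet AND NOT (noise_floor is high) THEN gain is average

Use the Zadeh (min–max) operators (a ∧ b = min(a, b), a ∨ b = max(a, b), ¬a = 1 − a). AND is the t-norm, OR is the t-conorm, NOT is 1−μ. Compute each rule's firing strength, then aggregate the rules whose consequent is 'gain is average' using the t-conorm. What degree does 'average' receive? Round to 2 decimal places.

R1: ¬quiet=1−0.08=0.92, medium=0.46; AND[min(a, b)] → w = 0.46
R2: medium=0.46, nominal=0.19; OR[max(a, b)] → w = 0.46
R3: quiet=0.08, high=0.66; AND[min(a, b)] → w = 0.08
R4: quiet=0.08, ¬high=1−0.66=0.34; AND[min(a, b)] → w = 0.08
Rules with consequent 'average': {R1, R2, R3, R4} → strengths 0.46, 0.46, 0.08, 0.08
Aggregate via t-conorm [max(a, b)]: 0.46

0.46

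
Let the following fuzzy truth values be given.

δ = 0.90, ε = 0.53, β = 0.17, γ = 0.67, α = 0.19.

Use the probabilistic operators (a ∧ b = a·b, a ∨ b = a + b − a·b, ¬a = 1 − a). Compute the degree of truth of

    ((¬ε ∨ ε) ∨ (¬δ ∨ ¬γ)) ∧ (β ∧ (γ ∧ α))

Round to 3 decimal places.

0.018

¬ε = 1 − 0.5300 = 0.4700
¬ε ∨ ε = a + b − a·b on (0.4700, 0.5300) = 0.7509
¬δ = 1 − 0.9000 = 0.1000
¬γ = 1 − 0.6700 = 0.3300
¬δ ∨ ¬γ = a + b − a·b on (0.1000, 0.3300) = 0.3970
(¬ε ∨ ε) ∨ (¬δ ∨ ¬γ) = a + b − a·b on (0.7509, 0.3970) = 0.8498
γ ∧ α = a·b on (0.6700, 0.1900) = 0.1273
β ∧ (γ ∧ α) = a·b on (0.1700, 0.1273) = 0.0216
((¬ε ∨ ε) ∨ (¬δ ∨ ¬γ)) ∧ (β ∧ (γ ∧ α)) = a·b on (0.8498, 0.0216) = 0.0184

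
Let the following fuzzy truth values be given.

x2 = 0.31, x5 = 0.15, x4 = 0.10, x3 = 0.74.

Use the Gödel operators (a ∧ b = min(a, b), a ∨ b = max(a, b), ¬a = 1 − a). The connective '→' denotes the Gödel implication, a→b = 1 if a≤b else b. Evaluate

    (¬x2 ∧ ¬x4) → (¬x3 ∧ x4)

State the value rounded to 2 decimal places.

¬x2 = 1 − 0.31 = 0.69
¬x4 = 1 − 0.10 = 0.90
¬x2 ∧ ¬x4 = min(a, b) on (0.69, 0.90) = 0.69
¬x3 = 1 − 0.74 = 0.26
¬x3 ∧ x4 = min(a, b) on (0.26, 0.10) = 0.10
(¬x2 ∧ ¬x4) → (¬x3 ∧ x4)  [Gödel: 1 if a≤b else b] with a=0.69, b=0.10 → 0.10

0.10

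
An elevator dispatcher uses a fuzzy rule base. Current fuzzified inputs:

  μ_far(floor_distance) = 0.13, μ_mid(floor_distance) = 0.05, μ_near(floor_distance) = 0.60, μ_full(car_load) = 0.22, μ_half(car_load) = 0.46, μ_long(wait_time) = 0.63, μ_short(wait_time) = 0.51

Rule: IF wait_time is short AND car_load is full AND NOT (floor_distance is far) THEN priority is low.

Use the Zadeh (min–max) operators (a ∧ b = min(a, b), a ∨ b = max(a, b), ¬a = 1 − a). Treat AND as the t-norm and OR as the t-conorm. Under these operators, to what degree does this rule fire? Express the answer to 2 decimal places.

firing strength: short=0.51, full=0.22, ¬far=1−0.13=0.87; AND[min(a, b)] → w = 0.22

0.22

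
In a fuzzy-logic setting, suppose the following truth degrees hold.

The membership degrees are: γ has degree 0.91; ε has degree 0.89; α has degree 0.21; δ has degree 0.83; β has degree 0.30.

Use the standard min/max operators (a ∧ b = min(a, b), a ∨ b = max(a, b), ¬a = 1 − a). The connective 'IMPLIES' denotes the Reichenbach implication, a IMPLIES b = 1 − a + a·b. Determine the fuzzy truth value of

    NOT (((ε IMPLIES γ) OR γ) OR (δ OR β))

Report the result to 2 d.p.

ε IMPLIES γ  [Reichenbach: 1 − a + a·b] with a=0.89, b=0.91 → 0.92
(ε IMPLIES γ) OR γ = max(a, b) on (0.92, 0.91) = 0.92
δ OR β = max(a, b) on (0.83, 0.30) = 0.83
((ε IMPLIES γ) OR γ) OR (δ OR β) = max(a, b) on (0.92, 0.83) = 0.92
NOT (((ε IMPLIES γ) OR γ) OR (δ OR β)) = 1 − 0.92 = 0.08

0.08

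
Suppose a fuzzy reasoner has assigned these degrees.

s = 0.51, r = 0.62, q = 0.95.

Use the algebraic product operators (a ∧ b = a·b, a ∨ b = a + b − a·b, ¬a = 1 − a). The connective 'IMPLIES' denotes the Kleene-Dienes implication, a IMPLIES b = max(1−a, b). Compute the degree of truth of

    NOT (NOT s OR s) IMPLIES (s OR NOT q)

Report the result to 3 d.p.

NOT s = 1 − 0.5100 = 0.4900
NOT s OR s = a + b − a·b on (0.4900, 0.5100) = 0.7501
NOT (NOT s OR s) = 1 − 0.7501 = 0.2499
NOT q = 1 − 0.9500 = 0.0500
s OR NOT q = a + b − a·b on (0.5100, 0.0500) = 0.5345
NOT (NOT s OR s) IMPLIES (s OR NOT q)  [Kleene-Dienes: max(1−a, b)] with a=0.2499, b=0.5345 → 0.7501

0.750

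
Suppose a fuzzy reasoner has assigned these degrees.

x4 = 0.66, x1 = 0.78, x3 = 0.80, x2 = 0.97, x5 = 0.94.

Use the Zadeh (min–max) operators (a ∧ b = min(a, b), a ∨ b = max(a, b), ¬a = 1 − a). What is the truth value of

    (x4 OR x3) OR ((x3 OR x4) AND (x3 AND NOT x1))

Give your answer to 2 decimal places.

0.80

x4 OR x3 = max(a, b) on (0.66, 0.80) = 0.80
x3 OR x4 = max(a, b) on (0.80, 0.66) = 0.80
NOT x1 = 1 − 0.78 = 0.22
x3 AND NOT x1 = min(a, b) on (0.80, 0.22) = 0.22
(x3 OR x4) AND (x3 AND NOT x1) = min(a, b) on (0.80, 0.22) = 0.22
(x4 OR x3) OR ((x3 OR x4) AND (x3 AND NOT x1)) = max(a, b) on (0.80, 0.22) = 0.80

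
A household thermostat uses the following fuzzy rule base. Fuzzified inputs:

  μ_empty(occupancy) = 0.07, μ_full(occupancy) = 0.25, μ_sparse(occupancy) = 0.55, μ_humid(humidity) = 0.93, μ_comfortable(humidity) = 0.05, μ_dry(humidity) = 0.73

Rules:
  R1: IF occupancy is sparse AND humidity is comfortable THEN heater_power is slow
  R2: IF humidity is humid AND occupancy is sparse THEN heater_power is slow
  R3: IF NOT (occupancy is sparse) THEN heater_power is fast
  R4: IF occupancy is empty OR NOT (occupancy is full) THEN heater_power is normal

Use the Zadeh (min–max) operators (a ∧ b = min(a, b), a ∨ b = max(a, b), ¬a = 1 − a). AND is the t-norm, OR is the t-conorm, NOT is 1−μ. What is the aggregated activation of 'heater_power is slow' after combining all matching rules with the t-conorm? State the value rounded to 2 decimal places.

R1: sparse=0.55, comfortable=0.05; AND[min(a, b)] → w = 0.05
R2: humid=0.93, sparse=0.55; AND[min(a, b)] → w = 0.55
R3: ¬sparse=1−0.55=0.45 → w = 0.45
R4: empty=0.07, ¬full=1−0.25=0.75; OR[max(a, b)] → w = 0.75
Rules with consequent 'slow': {R1, R2} → strengths 0.05, 0.55
Aggregate via t-conorm [max(a, b)]: 0.55

0.55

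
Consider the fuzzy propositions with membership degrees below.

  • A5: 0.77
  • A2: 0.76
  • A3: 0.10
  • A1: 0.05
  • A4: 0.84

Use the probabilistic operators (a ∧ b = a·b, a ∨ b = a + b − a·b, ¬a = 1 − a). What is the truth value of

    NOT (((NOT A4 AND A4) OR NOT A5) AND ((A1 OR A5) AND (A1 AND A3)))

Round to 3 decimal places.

0.999

NOT A4 = 1 − 0.8400 = 0.1600
NOT A4 AND A4 = a·b on (0.1600, 0.8400) = 0.1344
NOT A5 = 1 − 0.7700 = 0.2300
(NOT A4 AND A4) OR NOT A5 = a + b − a·b on (0.1344, 0.2300) = 0.3335
A1 OR A5 = a + b − a·b on (0.0500, 0.7700) = 0.7815
A1 AND A3 = a·b on (0.0500, 0.1000) = 0.0050
(A1 OR A5) AND (A1 AND A3) = a·b on (0.7815, 0.0050) = 0.0039
((NOT A4 AND A4) OR NOT A5) AND ((A1 OR A5) AND (A1 AND A3)) = a·b on (0.3335, 0.0039) = 0.0013
NOT (((NOT A4 AND A4) OR NOT A5) AND ((A1 OR A5) AND (A1 AND A3))) = 1 − 0.0013 = 0.9987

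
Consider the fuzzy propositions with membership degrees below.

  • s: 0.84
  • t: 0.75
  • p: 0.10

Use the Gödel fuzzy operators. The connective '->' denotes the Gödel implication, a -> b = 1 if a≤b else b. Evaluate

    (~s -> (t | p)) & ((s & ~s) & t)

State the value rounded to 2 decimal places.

~s = 1 − 0.84 = 0.16
t | p = max(a, b) on (0.75, 0.10) = 0.75
~s -> (t | p)  [Gödel: 1 if a≤b else b] with a=0.16, b=0.75 → 1.00
~s = 1 − 0.84 = 0.16
s & ~s = min(a, b) on (0.84, 0.16) = 0.16
(s & ~s) & t = min(a, b) on (0.16, 0.75) = 0.16
(~s -> (t | p)) & ((s & ~s) & t) = min(a, b) on (1.00, 0.16) = 0.16

0.16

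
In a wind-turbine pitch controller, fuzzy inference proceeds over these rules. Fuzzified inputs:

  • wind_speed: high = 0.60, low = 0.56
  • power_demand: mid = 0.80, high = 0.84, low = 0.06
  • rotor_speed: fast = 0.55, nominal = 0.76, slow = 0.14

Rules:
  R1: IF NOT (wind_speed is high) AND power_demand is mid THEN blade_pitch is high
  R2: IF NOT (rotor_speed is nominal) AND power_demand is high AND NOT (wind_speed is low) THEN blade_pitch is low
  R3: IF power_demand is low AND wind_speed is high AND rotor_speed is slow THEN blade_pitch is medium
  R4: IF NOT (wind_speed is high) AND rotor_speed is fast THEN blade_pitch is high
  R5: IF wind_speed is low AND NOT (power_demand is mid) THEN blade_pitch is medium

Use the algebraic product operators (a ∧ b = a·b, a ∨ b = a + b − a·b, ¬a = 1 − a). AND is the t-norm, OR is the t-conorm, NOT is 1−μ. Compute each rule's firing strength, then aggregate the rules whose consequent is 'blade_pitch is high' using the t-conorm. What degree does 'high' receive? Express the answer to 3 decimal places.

0.470

R1: ¬high=1−0.60=0.40, mid=0.80; AND[a·b] → w = 0.3200
R2: ¬nominal=1−0.76=0.24, high=0.84, ¬low=1−0.56=0.44; AND[a·b] → w = 0.0887
R3: low=0.06, high=0.60, slow=0.14; AND[a·b] → w = 0.0050
R4: ¬high=1−0.60=0.40, fast=0.55; AND[a·b] → w = 0.2200
R5: low=0.56, ¬mid=1−0.80=0.20; AND[a·b] → w = 0.1120
Rules with consequent 'high': {R1, R4} → strengths 0.3200, 0.2200
Aggregate via t-conorm [a + b − a·b]: 0.4696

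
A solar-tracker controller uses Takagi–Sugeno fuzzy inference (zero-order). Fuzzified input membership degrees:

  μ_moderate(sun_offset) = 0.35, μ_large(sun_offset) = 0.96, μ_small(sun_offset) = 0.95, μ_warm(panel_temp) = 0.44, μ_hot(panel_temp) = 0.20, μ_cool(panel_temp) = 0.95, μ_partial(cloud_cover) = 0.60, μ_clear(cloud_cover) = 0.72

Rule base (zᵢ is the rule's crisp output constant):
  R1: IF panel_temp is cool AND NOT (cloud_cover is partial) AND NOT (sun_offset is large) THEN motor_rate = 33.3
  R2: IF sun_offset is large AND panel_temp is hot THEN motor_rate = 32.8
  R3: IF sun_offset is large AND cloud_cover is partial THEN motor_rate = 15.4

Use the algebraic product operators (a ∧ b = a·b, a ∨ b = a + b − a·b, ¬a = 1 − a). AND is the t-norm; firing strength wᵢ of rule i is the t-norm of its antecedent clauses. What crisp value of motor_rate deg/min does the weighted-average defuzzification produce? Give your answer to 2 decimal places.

20.01

R1 (z=33.3): cool=0.95, ¬partial=1−0.60=0.40, ¬large=1−0.96=0.04; AND[a·b] → w = 0.0152
R2 (z=32.8): large=0.96, hot=0.20; AND[a·b] → w = 0.1920
R3 (z=15.4): large=0.96, partial=0.60; AND[a·b] → w = 0.5760
Weighted average = (0.0152·33.3 + 0.1920·32.8 + 0.5760·15.4) / (0.0152 + 0.1920 + 0.5760)
  = 15.6742 / 0.7832 = 20.01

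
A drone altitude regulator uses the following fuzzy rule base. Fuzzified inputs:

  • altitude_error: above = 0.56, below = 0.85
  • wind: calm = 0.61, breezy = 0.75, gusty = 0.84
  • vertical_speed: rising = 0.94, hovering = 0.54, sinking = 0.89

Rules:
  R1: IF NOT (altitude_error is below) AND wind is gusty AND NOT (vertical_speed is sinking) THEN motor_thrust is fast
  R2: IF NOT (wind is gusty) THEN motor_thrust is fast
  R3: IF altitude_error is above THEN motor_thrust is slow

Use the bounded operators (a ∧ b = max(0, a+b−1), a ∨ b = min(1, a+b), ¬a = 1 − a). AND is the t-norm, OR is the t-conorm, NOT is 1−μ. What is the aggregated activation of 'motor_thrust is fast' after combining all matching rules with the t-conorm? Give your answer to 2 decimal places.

R1: ¬below=1−0.85=0.15, gusty=0.84, ¬sinking=1−0.89=0.11; AND[max(0, a+b−1)] → w = 0.00
R2: ¬gusty=1−0.84=0.16 → w = 0.16
R3: above=0.56 → w = 0.56
Rules with consequent 'fast': {R1, R2} → strengths 0.00, 0.16
Aggregate via t-conorm [min(1, a+b)]: 0.16

0.16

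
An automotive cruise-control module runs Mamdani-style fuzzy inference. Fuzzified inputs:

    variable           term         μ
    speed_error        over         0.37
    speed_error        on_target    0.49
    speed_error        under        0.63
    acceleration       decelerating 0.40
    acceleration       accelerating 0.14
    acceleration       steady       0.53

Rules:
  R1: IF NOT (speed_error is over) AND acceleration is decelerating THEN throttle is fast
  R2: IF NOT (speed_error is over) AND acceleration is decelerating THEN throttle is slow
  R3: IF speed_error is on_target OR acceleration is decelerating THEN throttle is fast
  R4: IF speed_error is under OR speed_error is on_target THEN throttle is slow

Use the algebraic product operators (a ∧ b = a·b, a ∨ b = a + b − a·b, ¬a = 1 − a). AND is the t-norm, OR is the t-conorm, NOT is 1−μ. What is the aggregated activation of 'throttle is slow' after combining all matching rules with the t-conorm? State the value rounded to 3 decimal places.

0.859

R1: ¬over=1−0.37=0.63, decelerating=0.40; AND[a·b] → w = 0.2520
R2: ¬over=1−0.37=0.63, decelerating=0.40; AND[a·b] → w = 0.2520
R3: on_target=0.49, decelerating=0.40; OR[a + b − a·b] → w = 0.6940
R4: under=0.63, on_target=0.49; OR[a + b − a·b] → w = 0.8113
Rules with consequent 'slow': {R2, R4} → strengths 0.2520, 0.8113
Aggregate via t-conorm [a + b − a·b]: 0.8589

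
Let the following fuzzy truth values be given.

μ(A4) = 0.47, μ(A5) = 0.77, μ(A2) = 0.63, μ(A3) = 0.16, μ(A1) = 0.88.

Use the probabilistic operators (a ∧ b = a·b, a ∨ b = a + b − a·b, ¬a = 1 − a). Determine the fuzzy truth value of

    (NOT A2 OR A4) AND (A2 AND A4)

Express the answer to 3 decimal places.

0.197

NOT A2 = 1 − 0.6300 = 0.3700
NOT A2 OR A4 = a + b − a·b on (0.3700, 0.4700) = 0.6661
A2 AND A4 = a·b on (0.6300, 0.4700) = 0.2961
(NOT A2 OR A4) AND (A2 AND A4) = a·b on (0.6661, 0.2961) = 0.1972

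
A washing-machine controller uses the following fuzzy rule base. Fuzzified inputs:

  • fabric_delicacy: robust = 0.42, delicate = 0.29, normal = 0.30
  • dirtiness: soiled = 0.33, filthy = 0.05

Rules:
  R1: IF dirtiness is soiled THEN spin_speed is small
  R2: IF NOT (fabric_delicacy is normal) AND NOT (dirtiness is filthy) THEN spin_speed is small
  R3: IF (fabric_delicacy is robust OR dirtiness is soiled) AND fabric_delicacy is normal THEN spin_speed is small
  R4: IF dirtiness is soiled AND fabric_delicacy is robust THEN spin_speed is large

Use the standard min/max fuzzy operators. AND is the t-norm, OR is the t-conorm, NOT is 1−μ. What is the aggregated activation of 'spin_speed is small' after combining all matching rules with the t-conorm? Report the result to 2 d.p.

R1: soiled=0.33 → w = 0.33
R2: ¬normal=1−0.30=0.70, ¬filthy=1−0.05=0.95; AND[min(a, b)] → w = 0.70
R3: (robust=0.42 OR soiled=0.33) = 0.42; AND[min(a, b)] with normal=0.30 → w = 0.30
R4: soiled=0.33, robust=0.42; AND[min(a, b)] → w = 0.33
Rules with consequent 'small': {R1, R2, R3} → strengths 0.33, 0.70, 0.30
Aggregate via t-conorm [max(a, b)]: 0.70

0.70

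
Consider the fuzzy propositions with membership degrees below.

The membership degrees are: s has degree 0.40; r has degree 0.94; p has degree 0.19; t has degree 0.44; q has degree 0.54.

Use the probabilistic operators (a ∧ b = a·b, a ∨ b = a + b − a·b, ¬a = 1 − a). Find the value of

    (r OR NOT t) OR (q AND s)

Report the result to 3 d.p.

NOT t = 1 − 0.4400 = 0.5600
r OR NOT t = a + b − a·b on (0.9400, 0.5600) = 0.9736
q AND s = a·b on (0.5400, 0.4000) = 0.2160
(r OR NOT t) OR (q AND s) = a + b − a·b on (0.9736, 0.2160) = 0.9793

0.979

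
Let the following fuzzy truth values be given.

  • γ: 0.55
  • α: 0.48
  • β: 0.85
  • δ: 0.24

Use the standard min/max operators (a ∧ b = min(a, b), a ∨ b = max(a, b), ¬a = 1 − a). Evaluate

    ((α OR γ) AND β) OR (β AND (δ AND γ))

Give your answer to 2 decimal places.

α OR γ = max(a, b) on (0.48, 0.55) = 0.55
(α OR γ) AND β = min(a, b) on (0.55, 0.85) = 0.55
δ AND γ = min(a, b) on (0.24, 0.55) = 0.24
β AND (δ AND γ) = min(a, b) on (0.85, 0.24) = 0.24
((α OR γ) AND β) OR (β AND (δ AND γ)) = max(a, b) on (0.55, 0.24) = 0.55

0.55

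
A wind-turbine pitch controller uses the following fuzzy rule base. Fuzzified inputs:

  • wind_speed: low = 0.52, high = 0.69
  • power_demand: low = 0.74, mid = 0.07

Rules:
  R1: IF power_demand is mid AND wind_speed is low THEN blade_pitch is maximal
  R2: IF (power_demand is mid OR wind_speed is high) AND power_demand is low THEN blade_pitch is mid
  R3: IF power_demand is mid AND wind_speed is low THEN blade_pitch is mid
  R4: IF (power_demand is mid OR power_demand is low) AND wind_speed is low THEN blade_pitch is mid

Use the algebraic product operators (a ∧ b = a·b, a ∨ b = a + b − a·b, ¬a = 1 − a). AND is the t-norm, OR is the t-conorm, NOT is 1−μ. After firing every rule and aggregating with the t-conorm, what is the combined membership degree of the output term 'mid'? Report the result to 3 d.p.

0.724

R1: mid=0.07, low=0.52; AND[a·b] → w = 0.0364
R2: (mid=0.07 OR high=0.69) = 0.7117; AND[a·b] with low=0.74 → w = 0.5267
R3: mid=0.07, low=0.52; AND[a·b] → w = 0.0364
R4: (mid=0.07 OR low=0.74) = 0.7582; AND[a·b] with low=0.52 → w = 0.3943
Rules with consequent 'mid': {R2, R3, R4} → strengths 0.5267, 0.0364, 0.3943
Aggregate via t-conorm [a + b − a·b]: 0.7237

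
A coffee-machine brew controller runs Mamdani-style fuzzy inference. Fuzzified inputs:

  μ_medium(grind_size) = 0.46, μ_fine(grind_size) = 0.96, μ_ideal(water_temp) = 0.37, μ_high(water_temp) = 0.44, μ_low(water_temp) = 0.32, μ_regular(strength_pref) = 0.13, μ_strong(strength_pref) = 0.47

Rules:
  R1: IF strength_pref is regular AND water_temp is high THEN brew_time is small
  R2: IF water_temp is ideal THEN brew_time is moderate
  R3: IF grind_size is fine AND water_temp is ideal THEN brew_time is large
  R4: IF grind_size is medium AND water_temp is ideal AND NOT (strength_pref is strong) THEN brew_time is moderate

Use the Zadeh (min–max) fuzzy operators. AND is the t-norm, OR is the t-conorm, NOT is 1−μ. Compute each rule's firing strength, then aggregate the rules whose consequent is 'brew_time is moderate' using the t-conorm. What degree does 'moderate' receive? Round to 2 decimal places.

R1: regular=0.13, high=0.44; AND[min(a, b)] → w = 0.13
R2: ideal=0.37 → w = 0.37
R3: fine=0.96, ideal=0.37; AND[min(a, b)] → w = 0.37
R4: medium=0.46, ideal=0.37, ¬strong=1−0.47=0.53; AND[min(a, b)] → w = 0.37
Rules with consequent 'moderate': {R2, R4} → strengths 0.37, 0.37
Aggregate via t-conorm [max(a, b)]: 0.37

0.37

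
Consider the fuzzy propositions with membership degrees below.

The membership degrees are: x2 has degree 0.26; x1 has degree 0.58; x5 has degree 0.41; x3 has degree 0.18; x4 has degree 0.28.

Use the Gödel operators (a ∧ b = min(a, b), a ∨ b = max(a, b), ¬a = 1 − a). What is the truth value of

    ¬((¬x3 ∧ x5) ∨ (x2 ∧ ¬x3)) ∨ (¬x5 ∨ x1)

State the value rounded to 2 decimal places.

0.59

¬x3 = 1 − 0.18 = 0.82
¬x3 ∧ x5 = min(a, b) on (0.82, 0.41) = 0.41
¬x3 = 1 − 0.18 = 0.82
x2 ∧ ¬x3 = min(a, b) on (0.26, 0.82) = 0.26
(¬x3 ∧ x5) ∨ (x2 ∧ ¬x3) = max(a, b) on (0.41, 0.26) = 0.41
¬((¬x3 ∧ x5) ∨ (x2 ∧ ¬x3)) = 1 − 0.41 = 0.59
¬x5 = 1 − 0.41 = 0.59
¬x5 ∨ x1 = max(a, b) on (0.59, 0.58) = 0.59
¬((¬x3 ∧ x5) ∨ (x2 ∧ ¬x3)) ∨ (¬x5 ∨ x1) = max(a, b) on (0.59, 0.59) = 0.59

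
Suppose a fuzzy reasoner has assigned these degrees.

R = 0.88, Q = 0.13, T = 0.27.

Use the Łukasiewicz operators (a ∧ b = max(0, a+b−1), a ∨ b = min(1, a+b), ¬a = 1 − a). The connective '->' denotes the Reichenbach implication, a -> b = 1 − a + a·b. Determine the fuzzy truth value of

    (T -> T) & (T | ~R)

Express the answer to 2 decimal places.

0.19

T -> T  [Reichenbach: 1 − a + a·b] with a=0.27, b=0.27 → 0.80
~R = 1 − 0.88 = 0.12
T | ~R = min(1, a+b) on (0.27, 0.12) = 0.39
(T -> T) & (T | ~R) = max(0, a+b−1) on (0.80, 0.39) = 0.19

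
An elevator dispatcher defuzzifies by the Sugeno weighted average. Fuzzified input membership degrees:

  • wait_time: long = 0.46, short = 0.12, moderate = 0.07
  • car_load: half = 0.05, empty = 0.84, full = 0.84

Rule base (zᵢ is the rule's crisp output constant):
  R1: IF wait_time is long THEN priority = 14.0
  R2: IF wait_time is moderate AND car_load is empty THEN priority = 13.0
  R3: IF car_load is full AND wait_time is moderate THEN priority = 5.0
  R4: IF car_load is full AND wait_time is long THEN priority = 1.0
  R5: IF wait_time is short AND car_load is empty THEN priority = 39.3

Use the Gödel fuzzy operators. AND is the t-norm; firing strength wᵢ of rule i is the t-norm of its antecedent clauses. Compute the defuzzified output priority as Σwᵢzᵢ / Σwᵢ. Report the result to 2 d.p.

10.91

R1 (z=14.0): long=0.46 → w = 0.46
R2 (z=13.0): moderate=0.07, empty=0.84; AND[min(a, b)] → w = 0.07
R3 (z=5.0): full=0.84, moderate=0.07; AND[min(a, b)] → w = 0.07
R4 (z=1.0): full=0.84, long=0.46; AND[min(a, b)] → w = 0.46
R5 (z=39.3): short=0.12, empty=0.84; AND[min(a, b)] → w = 0.12
Weighted average = (0.46·14.0 + 0.07·13.0 + 0.07·5.0 + 0.46·1.0 + 0.12·39.3) / (0.46 + 0.07 + 0.07 + 0.46 + 0.12)
  = 12.8760 / 1.1800 = 10.91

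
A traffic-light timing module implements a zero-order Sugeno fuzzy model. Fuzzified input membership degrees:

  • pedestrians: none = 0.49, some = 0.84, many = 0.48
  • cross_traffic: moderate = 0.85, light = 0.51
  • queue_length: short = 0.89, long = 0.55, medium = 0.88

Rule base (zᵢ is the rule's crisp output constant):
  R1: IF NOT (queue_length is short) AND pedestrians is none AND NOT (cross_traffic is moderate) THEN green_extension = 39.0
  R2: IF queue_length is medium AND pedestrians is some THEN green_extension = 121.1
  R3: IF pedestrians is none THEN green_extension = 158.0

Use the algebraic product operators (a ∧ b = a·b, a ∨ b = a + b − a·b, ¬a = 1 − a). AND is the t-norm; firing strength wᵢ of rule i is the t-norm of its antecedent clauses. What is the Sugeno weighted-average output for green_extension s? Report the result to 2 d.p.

135.18

R1 (z=39.0): ¬short=1−0.89=0.11, none=0.49, ¬moderate=1−0.85=0.15; AND[a·b] → w = 0.0081
R2 (z=121.1): medium=0.88, some=0.84; AND[a·b] → w = 0.7392
R3 (z=158.0): none=0.49 → w = 0.4900
Weighted average = (0.0081·39.0 + 0.7392·121.1 + 0.4900·158.0) / (0.0081 + 0.7392 + 0.4900)
  = 167.2524 / 1.2373 = 135.18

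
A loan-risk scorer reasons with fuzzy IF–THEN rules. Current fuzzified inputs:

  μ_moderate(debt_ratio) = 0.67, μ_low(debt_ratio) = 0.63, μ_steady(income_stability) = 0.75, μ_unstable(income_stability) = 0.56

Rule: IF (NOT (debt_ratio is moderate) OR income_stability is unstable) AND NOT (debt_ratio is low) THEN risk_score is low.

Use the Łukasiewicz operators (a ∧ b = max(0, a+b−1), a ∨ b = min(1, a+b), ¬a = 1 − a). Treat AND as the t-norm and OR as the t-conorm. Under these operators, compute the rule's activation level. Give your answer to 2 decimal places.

0.26

firing strength: (¬moderate=1−0.67=0.33 OR unstable=0.56) = 0.89; AND[max(0, a+b−1)] with ¬low=1−0.63=0.37 → w = 0.26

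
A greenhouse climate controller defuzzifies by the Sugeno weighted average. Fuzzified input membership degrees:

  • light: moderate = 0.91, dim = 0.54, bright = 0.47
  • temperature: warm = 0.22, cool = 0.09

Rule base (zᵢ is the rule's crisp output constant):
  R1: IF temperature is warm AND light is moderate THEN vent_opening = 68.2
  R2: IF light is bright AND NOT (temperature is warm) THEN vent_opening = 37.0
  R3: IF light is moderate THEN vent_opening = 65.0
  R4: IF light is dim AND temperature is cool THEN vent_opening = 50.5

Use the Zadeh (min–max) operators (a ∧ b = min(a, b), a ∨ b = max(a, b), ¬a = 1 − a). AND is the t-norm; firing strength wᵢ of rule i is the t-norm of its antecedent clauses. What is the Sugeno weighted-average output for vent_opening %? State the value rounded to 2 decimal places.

56.86

R1 (z=68.2): warm=0.22, moderate=0.91; AND[min(a, b)] → w = 0.22
R2 (z=37.0): bright=0.47, ¬warm=1−0.22=0.78; AND[min(a, b)] → w = 0.47
R3 (z=65.0): moderate=0.91 → w = 0.91
R4 (z=50.5): dim=0.54, cool=0.09; AND[min(a, b)] → w = 0.09
Weighted average = (0.22·68.2 + 0.47·37.0 + 0.91·65.0 + 0.09·50.5) / (0.22 + 0.47 + 0.91 + 0.09)
  = 96.0890 / 1.6900 = 56.86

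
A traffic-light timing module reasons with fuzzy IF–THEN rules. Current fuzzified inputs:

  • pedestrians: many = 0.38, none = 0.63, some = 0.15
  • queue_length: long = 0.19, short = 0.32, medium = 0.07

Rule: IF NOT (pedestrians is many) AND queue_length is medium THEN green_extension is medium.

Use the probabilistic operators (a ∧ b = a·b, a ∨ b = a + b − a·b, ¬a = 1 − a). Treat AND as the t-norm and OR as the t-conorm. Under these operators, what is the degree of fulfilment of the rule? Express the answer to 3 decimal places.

0.043

firing strength: ¬many=1−0.38=0.62, medium=0.07; AND[a·b] → w = 0.0434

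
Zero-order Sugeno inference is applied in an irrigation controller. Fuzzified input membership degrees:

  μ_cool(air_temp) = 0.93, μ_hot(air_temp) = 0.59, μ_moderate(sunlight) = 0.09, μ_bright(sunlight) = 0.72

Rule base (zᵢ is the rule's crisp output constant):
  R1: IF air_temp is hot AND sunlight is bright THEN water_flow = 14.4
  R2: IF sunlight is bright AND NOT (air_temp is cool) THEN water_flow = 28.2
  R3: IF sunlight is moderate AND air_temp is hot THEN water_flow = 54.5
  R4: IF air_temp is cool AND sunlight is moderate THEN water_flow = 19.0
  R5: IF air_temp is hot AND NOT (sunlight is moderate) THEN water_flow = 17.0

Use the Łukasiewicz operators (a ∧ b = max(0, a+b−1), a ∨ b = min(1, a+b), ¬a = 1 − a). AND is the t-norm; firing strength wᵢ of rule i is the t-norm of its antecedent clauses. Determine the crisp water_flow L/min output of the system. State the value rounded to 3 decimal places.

R1 (z=14.4): hot=0.59, bright=0.72; AND[max(0, a+b−1)] → w = 0.31
R2 (z=28.2): bright=0.72, ¬cool=1−0.93=0.07; AND[max(0, a+b−1)] → w = 0.00
R3 (z=54.5): moderate=0.09, hot=0.59; AND[max(0, a+b−1)] → w = 0.00
R4 (z=19.0): cool=0.93, moderate=0.09; AND[max(0, a+b−1)] → w = 0.02
R5 (z=17.0): hot=0.59, ¬moderate=1−0.09=0.91; AND[max(0, a+b−1)] → w = 0.50
Weighted average = (0.31·14.4 + 0.00·28.2 + 0.00·54.5 + 0.02·19.0 + 0.50·17.0) / (0.31 + 0.00 + 0.00 + 0.02 + 0.50)
  = 13.3440 / 0.8300 = 16.077

16.077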